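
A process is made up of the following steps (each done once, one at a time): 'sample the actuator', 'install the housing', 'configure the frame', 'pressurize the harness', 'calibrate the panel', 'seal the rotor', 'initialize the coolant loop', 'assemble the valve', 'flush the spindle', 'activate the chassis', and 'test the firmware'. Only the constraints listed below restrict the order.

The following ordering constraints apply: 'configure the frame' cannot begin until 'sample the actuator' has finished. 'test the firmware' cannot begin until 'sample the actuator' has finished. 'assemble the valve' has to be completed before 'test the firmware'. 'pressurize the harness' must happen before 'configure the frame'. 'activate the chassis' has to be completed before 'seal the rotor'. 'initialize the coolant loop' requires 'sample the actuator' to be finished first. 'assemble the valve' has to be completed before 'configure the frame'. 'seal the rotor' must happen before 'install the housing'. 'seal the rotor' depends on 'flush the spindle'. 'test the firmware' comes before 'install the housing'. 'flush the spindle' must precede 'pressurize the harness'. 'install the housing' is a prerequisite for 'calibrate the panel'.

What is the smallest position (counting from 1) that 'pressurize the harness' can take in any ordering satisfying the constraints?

2

Working backwards through the constraints from 'pressurize the harness', its only required predecessor is 'flush the spindle'.
With 1 mandatory predecessor, the earliest 'pressurize the harness' can sit is position 1+1 = 2, and placing just that one first achieves it.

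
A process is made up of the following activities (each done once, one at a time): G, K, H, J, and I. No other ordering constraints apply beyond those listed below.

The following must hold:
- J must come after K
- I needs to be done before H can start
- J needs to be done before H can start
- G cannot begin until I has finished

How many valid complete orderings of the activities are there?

2 activities have no prerequisites (K, I), so any of them could come first.
Systematically extending each partial ordering one activity at a time and counting, there are 9 complete orderings.

9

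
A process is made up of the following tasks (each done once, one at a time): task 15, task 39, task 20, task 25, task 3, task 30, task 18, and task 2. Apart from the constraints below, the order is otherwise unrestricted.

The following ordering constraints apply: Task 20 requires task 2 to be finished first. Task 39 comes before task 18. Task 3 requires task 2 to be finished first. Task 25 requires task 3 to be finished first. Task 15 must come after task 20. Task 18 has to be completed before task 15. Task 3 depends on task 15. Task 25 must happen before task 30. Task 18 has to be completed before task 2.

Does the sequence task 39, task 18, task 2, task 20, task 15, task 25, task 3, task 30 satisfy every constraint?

Here task 3 comes after task 25.
But one of the constraints requires task 3 before task 25, so this ordering violates it.

No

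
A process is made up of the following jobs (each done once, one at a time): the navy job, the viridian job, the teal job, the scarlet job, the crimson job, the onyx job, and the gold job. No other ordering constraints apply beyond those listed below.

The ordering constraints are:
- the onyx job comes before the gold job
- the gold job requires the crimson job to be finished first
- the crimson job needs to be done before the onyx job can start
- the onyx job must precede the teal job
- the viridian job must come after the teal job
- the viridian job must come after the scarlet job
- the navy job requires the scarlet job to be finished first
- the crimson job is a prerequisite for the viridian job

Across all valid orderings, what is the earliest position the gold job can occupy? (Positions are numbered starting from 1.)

The jobs that are forced before the gold job, directly or transitively, are the crimson job, the onyx job. That's 2 jobs.
With 2 mandatory predecessors, the earliest the gold job can sit is position 2+1 = 3, and placing just those 2 first achieves it.

3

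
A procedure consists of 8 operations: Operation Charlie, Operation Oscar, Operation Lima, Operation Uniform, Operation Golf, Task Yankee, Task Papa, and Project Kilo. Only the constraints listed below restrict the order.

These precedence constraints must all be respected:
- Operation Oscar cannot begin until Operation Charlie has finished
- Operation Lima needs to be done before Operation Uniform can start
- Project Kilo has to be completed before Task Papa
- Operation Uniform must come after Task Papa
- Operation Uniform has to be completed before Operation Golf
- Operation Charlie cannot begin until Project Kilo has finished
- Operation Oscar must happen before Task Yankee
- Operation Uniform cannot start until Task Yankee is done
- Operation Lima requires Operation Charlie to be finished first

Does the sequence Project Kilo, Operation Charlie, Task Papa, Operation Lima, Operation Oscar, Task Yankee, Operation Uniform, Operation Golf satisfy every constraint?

Every stated constraint is respected: Task Papa sits at position 3, ahead of Operation Uniform at position 7, and each of the other listed pairs likewise has the predecessor earlier in the sequence.

Yes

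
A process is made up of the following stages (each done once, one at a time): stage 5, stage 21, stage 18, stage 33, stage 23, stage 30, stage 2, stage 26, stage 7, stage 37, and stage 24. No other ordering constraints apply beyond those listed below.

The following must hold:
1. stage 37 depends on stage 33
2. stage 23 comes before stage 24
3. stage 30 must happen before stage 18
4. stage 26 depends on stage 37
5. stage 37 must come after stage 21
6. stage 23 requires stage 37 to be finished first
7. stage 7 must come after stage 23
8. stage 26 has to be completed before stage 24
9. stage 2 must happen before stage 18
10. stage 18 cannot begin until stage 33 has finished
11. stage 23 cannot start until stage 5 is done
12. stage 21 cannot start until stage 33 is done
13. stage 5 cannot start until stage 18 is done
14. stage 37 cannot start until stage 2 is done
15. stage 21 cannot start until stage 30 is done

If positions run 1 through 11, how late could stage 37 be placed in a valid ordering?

7

Following every chain forward from stage 37, the stages that must come later are stage 23, stage 26, stage 7, stage 24 — 4 of them.
With 4 mandatory successors out of 11 stages total, the latest slot for stage 37 is 11−4 = 7, and it's reachable by doing all non-successors before stage 37.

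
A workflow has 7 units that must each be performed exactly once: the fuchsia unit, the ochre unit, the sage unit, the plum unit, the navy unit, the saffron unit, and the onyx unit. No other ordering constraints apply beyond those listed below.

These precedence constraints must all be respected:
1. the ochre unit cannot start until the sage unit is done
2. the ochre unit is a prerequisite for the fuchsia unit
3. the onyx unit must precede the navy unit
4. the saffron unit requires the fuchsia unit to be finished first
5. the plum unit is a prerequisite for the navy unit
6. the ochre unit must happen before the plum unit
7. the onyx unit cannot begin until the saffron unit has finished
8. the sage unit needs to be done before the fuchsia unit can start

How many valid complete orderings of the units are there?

4

The sage unit is the only unit with nothing required before it, so every ordering starts there.
Counting all ways to extend the partial order to a total order gives 4.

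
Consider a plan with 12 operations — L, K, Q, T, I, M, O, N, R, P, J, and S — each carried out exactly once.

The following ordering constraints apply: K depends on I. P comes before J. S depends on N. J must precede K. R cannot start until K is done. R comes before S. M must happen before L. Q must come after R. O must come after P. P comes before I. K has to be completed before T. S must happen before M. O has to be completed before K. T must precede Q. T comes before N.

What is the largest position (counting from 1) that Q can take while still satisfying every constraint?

12

Nothing depends on Q, so it can be the final operation, position 12.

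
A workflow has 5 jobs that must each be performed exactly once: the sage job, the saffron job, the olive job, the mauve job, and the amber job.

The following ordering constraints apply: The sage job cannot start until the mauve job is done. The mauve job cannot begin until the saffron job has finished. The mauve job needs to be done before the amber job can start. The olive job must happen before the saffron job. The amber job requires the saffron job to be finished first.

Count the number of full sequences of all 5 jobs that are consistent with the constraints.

Only the olive job has no prerequisites, so it must go first.
Systematically extending each partial ordering one job at a time and counting, there are 2 complete orderings.

2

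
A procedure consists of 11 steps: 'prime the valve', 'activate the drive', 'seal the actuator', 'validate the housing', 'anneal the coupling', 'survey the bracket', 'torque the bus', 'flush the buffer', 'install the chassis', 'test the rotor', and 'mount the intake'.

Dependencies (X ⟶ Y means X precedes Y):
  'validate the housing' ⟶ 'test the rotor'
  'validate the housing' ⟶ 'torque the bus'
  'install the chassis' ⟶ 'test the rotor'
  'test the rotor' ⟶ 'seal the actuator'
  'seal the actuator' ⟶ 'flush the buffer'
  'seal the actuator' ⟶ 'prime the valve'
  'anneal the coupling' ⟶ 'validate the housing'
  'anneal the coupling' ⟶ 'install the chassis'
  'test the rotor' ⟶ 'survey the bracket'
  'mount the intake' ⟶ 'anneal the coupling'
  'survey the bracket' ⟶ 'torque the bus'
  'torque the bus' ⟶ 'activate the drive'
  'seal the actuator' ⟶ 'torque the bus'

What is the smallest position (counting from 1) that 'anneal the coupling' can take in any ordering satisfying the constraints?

2

Working backwards through the constraints from 'anneal the coupling', its only required predecessor is 'mount the intake'.
With 1 mandatory predecessor, the earliest 'anneal the coupling' can sit is position 1+1 = 2, and placing just that one first achieves it.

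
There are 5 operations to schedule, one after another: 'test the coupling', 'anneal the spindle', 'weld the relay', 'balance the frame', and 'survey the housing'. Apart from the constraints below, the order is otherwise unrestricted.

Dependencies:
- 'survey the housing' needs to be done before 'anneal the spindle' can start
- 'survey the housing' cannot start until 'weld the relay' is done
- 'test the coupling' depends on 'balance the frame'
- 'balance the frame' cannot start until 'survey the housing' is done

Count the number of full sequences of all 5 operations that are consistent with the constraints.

'weld the relay' is the only operation with nothing required before it, so every ordering starts there.
Systematically extending each partial ordering one operation at a time and counting, there are 3 complete orderings.

3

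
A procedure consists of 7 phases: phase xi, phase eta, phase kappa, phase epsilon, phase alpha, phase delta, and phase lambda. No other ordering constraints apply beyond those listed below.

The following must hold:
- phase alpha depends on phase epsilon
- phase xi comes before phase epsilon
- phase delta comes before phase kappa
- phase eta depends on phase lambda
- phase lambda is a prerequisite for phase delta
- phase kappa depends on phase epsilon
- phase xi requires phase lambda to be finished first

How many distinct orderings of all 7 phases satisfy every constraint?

42

Only phase lambda has no prerequisites, so it must go first.
Enumerating by repeatedly choosing an available phase (one whose prerequisites are all placed) gives 42 distinct complete orderings.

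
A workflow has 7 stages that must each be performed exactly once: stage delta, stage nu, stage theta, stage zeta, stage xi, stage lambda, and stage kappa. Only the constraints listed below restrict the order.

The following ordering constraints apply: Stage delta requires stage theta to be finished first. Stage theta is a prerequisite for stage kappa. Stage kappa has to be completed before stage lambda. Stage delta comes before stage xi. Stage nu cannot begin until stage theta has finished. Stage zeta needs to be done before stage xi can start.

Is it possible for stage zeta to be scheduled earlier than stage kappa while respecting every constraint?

No chain of constraints runs from stage kappa to stage zeta, so stage kappa is not required to come first.
So a valid ordering placing stage zeta earlier than stage kappa exists.

Yes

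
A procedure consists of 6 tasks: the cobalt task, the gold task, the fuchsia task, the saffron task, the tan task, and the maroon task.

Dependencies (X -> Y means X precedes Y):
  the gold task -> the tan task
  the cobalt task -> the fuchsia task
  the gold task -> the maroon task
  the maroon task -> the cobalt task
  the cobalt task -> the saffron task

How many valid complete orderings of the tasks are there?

10

The gold task is the only task with nothing required before it, so every ordering starts there.
Counting all ways to extend the partial order to a total order gives 10.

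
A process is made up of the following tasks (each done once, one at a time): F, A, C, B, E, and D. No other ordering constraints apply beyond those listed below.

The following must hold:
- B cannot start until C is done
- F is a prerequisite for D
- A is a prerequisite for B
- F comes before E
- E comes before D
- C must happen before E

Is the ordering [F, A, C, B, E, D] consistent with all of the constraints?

Every stated constraint is respected: F sits at position 1, ahead of D at position 6, and each of the other listed pairs likewise has the predecessor earlier in the sequence.

Yes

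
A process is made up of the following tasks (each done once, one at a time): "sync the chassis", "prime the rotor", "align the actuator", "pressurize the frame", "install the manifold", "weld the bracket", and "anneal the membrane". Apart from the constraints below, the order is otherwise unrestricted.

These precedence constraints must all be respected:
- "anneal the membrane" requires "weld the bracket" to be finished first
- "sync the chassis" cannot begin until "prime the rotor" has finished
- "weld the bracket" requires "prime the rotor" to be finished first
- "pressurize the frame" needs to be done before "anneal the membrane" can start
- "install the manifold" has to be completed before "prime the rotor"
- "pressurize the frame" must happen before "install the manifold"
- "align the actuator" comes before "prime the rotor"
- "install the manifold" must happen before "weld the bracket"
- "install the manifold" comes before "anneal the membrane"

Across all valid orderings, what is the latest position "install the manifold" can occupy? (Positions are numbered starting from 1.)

Following every chain forward from "install the manifold", the tasks that must come later are "sync the chassis", "prime the rotor", "weld the bracket", "anneal the membrane" — 4 of them.
With 4 mandatory successors out of 7 tasks total, the latest slot for "install the manifold" is 7−4 = 3, and it's reachable by doing all non-successors before "install the manifold".

3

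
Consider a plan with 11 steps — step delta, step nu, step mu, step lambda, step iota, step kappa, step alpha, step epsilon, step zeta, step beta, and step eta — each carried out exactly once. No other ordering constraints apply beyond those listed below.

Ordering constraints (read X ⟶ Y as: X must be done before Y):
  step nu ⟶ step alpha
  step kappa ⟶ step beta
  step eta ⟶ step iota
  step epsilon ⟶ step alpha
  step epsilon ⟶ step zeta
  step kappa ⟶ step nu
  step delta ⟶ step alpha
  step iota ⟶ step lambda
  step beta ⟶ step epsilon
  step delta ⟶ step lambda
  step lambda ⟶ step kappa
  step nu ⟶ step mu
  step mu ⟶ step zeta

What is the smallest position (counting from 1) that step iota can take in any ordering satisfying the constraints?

The only step forced before step iota (directly or transitively) is step eta.
So at minimum 1 step comes before step iota, putting step iota no earlier than position 2. That position is achievable by scheduling exactly that predecessor first.

2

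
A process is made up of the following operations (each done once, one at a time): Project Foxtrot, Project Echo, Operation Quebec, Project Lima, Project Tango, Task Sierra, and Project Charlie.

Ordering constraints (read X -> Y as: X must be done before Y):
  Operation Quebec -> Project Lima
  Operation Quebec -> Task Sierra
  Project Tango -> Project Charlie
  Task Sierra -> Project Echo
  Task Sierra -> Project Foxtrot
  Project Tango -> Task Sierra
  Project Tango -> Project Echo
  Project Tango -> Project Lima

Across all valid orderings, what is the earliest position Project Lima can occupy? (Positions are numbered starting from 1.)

Every operation that must precede Project Lima has to come before it. Tracing all chains that end at Project Lima, those operations are: Operation Quebec, Project Tango — 2 in total.
So at minimum 2 operations come before Project Lima, putting Project Lima no earlier than position 3. That position is achievable by scheduling exactly those predecessors first.

3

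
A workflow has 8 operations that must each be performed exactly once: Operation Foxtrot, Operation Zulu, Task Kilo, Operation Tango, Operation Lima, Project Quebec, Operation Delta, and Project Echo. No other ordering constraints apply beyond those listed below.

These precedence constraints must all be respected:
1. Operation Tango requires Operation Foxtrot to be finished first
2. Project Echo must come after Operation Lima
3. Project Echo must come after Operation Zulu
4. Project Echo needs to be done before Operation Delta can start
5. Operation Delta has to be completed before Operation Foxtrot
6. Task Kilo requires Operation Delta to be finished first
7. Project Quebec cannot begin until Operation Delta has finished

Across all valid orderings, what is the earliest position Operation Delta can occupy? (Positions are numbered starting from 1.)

4

Every operation that must precede Operation Delta has to come before it. Tracing all chains that end at Operation Delta, those operations are: Operation Zulu, Operation Lima, Project Echo — 3 in total.
With 3 mandatory predecessors, the earliest Operation Delta can sit is position 3+1 = 4, and placing just those 3 first achieves it.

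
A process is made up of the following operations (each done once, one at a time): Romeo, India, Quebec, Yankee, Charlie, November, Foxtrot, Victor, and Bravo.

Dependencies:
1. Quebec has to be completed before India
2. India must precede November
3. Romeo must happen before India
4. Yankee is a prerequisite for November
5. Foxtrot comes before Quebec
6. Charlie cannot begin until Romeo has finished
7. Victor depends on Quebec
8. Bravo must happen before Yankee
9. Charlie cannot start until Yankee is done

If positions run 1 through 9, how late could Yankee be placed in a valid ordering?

The operations that are forced after Yankee, directly or by a chain of constraints, are Charlie, November. That's 2 operations.
So at least 2 operations follow Yankee, putting Yankee no later than position 7. That position is achievable by scheduling everything else first.

7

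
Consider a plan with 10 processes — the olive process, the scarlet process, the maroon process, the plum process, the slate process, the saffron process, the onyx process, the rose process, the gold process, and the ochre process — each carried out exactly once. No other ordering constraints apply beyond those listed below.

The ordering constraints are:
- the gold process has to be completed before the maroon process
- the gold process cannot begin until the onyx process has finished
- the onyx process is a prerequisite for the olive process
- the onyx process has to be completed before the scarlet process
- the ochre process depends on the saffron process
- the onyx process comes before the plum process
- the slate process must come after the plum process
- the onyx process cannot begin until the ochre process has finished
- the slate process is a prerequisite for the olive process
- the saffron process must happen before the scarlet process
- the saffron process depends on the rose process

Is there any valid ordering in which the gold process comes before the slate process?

Yes

No chain of constraints runs from the slate process to the gold process, so the slate process is not required to come first.
That means at least one valid schedule has the gold process before the slate process.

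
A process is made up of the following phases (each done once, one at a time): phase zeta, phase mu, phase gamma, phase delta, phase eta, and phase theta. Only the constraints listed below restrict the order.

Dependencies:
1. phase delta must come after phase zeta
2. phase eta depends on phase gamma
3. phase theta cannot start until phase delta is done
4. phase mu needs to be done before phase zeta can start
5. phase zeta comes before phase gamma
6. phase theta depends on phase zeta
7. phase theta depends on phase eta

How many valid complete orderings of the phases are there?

3

Phase mu is the only phase with nothing required before it, so every ordering starts there.
Systematically extending each partial ordering one phase at a time and counting, there are 3 complete orderings.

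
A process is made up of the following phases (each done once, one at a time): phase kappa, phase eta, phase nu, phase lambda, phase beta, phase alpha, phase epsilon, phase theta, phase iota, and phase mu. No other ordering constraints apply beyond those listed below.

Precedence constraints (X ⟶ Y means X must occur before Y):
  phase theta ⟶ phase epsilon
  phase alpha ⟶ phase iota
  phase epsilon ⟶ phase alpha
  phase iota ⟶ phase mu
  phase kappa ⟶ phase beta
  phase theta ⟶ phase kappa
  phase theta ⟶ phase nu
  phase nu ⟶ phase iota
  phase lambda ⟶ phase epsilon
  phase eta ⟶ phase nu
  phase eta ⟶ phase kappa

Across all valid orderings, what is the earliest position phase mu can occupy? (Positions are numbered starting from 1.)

8

The phases that are forced before phase mu, directly or transitively, are phase eta, phase nu, phase lambda, phase alpha, phase epsilon, phase theta, phase iota. That's 7 phases.
So at minimum 7 phases come before phase mu, putting phase mu no earlier than position 8. That position is achievable by scheduling exactly those predecessors first.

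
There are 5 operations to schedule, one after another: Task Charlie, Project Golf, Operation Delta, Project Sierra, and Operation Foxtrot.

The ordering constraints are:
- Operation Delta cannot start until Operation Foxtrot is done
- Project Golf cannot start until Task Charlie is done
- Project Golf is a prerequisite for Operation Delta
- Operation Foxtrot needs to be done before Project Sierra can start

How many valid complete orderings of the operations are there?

The operations with no prerequisites are Task Charlie, Operation Foxtrot; any of them can be placed first.
Systematically extending each partial ordering one operation at a time and counting, there are 9 complete orderings.

9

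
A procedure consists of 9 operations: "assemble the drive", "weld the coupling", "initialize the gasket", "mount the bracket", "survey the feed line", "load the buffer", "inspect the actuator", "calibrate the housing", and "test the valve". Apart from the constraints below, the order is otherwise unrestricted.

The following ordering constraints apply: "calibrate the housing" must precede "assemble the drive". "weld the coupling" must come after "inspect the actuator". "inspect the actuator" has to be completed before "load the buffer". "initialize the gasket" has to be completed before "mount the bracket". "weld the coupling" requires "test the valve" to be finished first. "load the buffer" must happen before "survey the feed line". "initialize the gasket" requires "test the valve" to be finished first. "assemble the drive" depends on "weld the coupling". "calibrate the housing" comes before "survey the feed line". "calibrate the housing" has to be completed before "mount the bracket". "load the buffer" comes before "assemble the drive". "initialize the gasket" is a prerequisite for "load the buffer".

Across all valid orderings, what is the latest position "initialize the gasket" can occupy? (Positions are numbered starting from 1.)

Following every chain forward from "initialize the gasket", the operations that must come later are "assemble the drive", "mount the bracket", "survey the feed line", "load the buffer" — 4 of them.
With 4 mandatory successors out of 9 operations total, the latest slot for "initialize the gasket" is 9−4 = 5, and it's reachable by doing all non-successors before "initialize the gasket".

5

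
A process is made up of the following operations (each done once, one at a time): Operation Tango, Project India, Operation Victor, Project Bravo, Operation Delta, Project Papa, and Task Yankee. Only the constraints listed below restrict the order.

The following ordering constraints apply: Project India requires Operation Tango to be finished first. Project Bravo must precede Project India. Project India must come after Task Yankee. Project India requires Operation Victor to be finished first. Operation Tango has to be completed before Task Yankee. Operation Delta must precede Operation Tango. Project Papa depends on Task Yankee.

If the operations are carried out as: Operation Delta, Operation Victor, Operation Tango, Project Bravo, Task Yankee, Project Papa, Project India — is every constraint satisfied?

Every stated constraint is respected: Operation Victor sits at position 2, ahead of Project India at position 7, and each of the other listed pairs likewise has the predecessor earlier in the sequence.

Yes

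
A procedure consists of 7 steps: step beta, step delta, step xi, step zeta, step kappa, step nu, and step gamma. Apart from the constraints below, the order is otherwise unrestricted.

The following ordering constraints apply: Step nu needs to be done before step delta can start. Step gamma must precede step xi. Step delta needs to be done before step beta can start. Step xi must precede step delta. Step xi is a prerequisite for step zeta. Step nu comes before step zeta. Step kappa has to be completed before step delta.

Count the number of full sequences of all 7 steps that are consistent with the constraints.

The steps with no prerequisites are step kappa, step nu, step gamma; any of them can be placed first.
Enumerating by repeatedly choosing an available step (one whose prerequisites are all placed) gives 39 distinct complete orderings.

39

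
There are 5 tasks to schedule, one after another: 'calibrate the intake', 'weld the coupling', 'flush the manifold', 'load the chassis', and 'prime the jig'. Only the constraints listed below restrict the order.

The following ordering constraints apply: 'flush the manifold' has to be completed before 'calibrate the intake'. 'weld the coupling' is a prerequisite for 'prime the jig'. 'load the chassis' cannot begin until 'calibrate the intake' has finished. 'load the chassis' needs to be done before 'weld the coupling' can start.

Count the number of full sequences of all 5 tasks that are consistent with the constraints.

Only 'flush the manifold' has no prerequisites, so it must go first.
Every task is then forced in turn, so only 1 complete ordering is consistent with the constraints.

1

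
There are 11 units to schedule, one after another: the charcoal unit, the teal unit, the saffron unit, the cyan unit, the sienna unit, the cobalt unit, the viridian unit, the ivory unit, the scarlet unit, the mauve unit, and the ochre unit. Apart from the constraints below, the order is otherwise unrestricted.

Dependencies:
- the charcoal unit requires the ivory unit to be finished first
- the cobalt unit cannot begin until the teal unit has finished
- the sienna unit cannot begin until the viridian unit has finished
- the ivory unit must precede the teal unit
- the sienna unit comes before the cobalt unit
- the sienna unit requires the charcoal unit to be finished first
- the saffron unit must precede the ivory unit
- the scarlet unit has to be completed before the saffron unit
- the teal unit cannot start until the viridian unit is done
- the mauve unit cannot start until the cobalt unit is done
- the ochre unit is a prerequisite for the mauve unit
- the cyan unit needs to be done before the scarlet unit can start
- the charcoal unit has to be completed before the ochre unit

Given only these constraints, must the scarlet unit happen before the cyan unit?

No

In fact the dependencies run the other way: the cyan unit → the scarlet unit.
So the scarlet unit never precedes the cyan unit.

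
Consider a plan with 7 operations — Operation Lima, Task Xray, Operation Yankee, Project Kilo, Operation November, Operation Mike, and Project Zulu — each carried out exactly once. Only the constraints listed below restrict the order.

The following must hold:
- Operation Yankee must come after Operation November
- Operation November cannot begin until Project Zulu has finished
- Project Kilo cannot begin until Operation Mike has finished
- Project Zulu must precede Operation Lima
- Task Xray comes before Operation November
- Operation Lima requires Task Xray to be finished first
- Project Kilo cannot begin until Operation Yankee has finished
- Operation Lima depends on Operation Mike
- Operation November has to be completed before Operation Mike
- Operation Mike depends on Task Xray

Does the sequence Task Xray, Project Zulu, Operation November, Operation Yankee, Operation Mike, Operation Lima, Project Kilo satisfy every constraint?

Checking each listed constraint against this order: for instance, Task Xray is in position 1 and Operation Lima in position 6, so that constraint holds — and the remaining constraints check out the same way.

Yes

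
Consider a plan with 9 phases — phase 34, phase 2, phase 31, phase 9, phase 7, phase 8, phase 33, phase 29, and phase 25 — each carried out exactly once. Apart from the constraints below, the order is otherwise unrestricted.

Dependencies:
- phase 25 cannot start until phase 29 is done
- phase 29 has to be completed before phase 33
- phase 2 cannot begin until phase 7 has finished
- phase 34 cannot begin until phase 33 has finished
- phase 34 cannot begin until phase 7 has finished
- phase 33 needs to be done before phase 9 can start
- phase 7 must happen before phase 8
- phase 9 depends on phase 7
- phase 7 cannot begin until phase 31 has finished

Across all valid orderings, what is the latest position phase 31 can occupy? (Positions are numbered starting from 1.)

Every phase that must follow phase 31 has to come after it. Tracing all chains starting from phase 31, those phases are: phase 34, phase 2, phase 9, phase 7, phase 8 — 5 in total.
So at least 5 phases follow phase 31, putting phase 31 no later than position 4. That position is achievable by scheduling everything else first.

4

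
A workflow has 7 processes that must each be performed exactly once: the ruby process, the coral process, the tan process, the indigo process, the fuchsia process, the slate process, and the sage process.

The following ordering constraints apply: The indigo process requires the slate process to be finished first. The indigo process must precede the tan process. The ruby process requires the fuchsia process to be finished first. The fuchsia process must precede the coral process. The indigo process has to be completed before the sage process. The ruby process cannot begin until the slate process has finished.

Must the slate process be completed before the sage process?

Yes

There is a constraint chain the slate process → the indigo process → the sage process.
So the slate process must precede the sage process in any valid ordering.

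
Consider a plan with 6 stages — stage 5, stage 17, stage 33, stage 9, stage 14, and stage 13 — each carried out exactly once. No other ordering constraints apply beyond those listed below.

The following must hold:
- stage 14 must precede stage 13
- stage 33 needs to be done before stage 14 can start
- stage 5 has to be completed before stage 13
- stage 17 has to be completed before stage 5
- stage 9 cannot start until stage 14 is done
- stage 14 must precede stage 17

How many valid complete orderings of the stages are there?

4

Only stage 33 has no prerequisites, so it must go first.
Counting all ways to extend the partial order to a total order gives 4.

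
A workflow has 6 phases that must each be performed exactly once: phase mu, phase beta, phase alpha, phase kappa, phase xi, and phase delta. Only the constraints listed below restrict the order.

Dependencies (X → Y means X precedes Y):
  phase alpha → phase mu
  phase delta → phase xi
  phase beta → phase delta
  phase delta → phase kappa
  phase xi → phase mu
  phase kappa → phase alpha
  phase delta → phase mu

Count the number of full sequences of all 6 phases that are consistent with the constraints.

Only phase beta has no prerequisites, so it must go first.
Counting all ways to extend the partial order to a total order gives 3.

3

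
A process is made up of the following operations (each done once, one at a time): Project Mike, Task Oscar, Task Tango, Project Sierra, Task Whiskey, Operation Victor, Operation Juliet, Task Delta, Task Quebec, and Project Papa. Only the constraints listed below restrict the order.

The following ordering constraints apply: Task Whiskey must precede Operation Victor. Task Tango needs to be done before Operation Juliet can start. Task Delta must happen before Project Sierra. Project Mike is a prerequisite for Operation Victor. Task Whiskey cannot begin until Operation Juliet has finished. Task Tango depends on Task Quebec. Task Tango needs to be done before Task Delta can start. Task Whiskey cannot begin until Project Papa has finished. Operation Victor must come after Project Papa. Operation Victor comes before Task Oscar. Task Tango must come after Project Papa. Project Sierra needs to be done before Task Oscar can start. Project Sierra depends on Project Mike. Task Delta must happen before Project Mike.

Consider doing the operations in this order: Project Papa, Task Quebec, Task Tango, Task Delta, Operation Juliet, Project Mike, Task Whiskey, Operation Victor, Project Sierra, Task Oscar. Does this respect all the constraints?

Checking each listed constraint against this order: for instance, Project Papa is in position 1 and Operation Victor in position 8, so that constraint holds — and the remaining constraints check out the same way.

Yes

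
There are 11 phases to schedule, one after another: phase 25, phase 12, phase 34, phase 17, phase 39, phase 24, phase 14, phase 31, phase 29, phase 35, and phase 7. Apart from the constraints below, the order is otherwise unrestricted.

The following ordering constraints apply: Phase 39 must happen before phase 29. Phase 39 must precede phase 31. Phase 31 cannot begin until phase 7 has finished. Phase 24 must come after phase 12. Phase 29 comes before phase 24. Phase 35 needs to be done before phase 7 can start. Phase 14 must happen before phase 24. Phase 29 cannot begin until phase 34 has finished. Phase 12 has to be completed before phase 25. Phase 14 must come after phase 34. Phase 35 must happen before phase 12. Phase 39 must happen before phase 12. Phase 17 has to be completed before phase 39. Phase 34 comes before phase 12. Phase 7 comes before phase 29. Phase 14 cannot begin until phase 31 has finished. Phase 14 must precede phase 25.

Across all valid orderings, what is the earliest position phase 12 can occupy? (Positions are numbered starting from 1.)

The phases that are forced before phase 12, directly or transitively, are phase 34, phase 17, phase 39, phase 35. That's 4 phases.
With 4 mandatory predecessors, the earliest phase 12 can sit is position 4+1 = 5, and placing just those 4 first achieves it.

5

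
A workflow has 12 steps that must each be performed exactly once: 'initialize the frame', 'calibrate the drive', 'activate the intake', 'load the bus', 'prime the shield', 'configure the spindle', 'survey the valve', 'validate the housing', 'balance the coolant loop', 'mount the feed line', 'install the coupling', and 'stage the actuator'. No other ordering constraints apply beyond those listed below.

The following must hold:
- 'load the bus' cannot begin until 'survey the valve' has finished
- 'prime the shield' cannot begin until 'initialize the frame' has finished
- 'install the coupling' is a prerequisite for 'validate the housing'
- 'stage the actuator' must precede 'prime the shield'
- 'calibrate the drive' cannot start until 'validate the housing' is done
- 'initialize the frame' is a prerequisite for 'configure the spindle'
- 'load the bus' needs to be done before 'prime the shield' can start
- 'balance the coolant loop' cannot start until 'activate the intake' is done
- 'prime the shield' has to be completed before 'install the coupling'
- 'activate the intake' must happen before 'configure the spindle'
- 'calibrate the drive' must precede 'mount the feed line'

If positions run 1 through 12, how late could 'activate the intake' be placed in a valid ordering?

10

Every step that must follow 'activate the intake' has to come after it. Tracing all chains starting from 'activate the intake', those steps are: 'configure the spindle', 'balance the coolant loop' — 2 in total.
So at least 2 steps follow 'activate the intake', putting 'activate the intake' no later than position 10. That position is achievable by scheduling everything else first.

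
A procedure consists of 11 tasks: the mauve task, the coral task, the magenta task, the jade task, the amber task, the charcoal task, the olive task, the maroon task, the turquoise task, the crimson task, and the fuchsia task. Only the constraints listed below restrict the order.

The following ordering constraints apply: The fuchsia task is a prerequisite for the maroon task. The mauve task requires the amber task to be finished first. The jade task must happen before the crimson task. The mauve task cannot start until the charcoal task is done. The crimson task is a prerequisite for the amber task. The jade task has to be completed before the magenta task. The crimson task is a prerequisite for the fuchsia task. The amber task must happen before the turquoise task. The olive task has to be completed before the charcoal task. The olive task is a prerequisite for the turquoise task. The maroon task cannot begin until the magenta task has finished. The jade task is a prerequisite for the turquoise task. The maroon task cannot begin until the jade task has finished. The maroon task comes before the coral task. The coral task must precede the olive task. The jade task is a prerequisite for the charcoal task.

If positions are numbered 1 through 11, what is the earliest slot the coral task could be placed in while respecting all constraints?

6

Every task that must precede the coral task has to come before it. Tracing all chains that end at the coral task, those tasks are: the magenta task, the jade task, the maroon task, the crimson task, the fuchsia task — 5 in total.
So at minimum 5 tasks come before the coral task, putting the coral task no earlier than position 6. That position is achievable by scheduling exactly those predecessors first.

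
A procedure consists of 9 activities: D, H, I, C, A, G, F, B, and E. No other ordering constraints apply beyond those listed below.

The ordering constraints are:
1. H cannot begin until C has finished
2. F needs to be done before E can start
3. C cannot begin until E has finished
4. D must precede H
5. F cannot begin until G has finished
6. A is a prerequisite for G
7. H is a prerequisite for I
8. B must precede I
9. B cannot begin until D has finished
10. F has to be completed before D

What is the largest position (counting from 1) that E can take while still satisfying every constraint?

Every activity that must follow E has to come after it. Tracing all chains starting from E, those activities are: H, I, C — 3 in total.
With 3 mandatory successors out of 9 activities total, the latest slot for E is 9−3 = 6, and it's reachable by doing all non-successors before E.

6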